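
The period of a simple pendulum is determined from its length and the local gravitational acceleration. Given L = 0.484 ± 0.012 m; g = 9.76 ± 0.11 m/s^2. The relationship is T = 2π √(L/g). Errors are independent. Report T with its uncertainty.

1.40 ± 0.0191 s

T is a product of powers, so relative uncertainties combine in quadrature:
  (½·δL/L)² = (0.5×0.0248)² = 0.000154;  (−½·δg/g)² = (-0.5×0.0113)² = 3.18e-05
δT/T = √(0.000185) = 0.0136
T = 1.40 s, so δT = 0.0136 × 1.40 = 0.0191 s.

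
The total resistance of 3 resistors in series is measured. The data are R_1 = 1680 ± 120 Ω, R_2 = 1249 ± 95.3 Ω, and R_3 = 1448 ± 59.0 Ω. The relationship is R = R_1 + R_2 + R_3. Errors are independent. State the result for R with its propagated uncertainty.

Absolute uncertainties add in quadrature for a linear combination:
  (δR_1)² = 14400;  (δR_2)² = 9080;  (δR_3)² = 3480
δR = √(27000) = 164 Ω
R = 4377 Ω.

4377 ± 164 Ω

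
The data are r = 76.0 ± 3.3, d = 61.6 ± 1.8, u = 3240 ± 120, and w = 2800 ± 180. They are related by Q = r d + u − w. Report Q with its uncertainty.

Let p = r·d = 4680. δp/p = √((1·δr/r)² + (1·δd/d)²) = √(0.00189 + 0.000854) = 0.0523, so δp = 245.
Q = p + u − w: δQ = √(δp² + δu² + δw²) = √(60000 + 14400 + 32400) = 327
Q = 5120.

5120 ± 327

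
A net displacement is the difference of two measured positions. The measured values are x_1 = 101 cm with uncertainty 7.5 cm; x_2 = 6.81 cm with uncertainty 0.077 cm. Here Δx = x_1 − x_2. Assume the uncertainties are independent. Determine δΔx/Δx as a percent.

For a sum/difference, combine absolute errors in quadrature:
  (δx_1)² = 56.2;  (δx_2)² = 0.00593
δΔx = √(56.3) = 7.50 cm
Δx = 94.2 cm, so δΔx/Δx = 7.50/94.2 = 0.0796.

7.96%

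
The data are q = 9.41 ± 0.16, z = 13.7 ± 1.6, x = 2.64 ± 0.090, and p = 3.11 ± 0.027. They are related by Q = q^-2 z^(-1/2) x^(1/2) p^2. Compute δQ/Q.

0.0718

For a monomial Q ∝ q^-2, z^(-1/2), x^(1/2), p^2, fractional errors add in quadrature:
  (-2·δq/q)² = (-2×0.0170)² = 0.00116;  (−½·δz/z)² = (-0.5×0.117)² = 0.00341;  (½·δx/x)² = (0.5×0.0341)² = 0.000291;  (2·δp/p)² = (2×0.00868)² = 0.000301
δQ/Q = √(0.00516) = 0.0718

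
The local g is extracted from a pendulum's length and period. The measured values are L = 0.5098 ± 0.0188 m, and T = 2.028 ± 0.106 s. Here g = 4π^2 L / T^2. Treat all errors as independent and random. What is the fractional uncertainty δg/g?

Products/powers → add relative errors in quadrature, weighted by exponent:
  (1·δL/L)² = (1×0.0369)² = 0.00136;  (-2·δT/T)² = (-2×0.0523)² = 0.0109
δg/g = √(0.0123) = 0.111

0.111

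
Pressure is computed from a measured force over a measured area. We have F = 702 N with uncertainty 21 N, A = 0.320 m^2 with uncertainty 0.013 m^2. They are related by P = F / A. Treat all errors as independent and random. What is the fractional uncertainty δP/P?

0.0505

Each factor contributes (exponent × relative error)² to (δP/P)²:
  (1·δF/F)² = (1×0.0299)² = 0.000895;  (-1·δA/A)² = (-1×0.0406)² = 0.00165
δP/P = √(0.00255) = 0.0505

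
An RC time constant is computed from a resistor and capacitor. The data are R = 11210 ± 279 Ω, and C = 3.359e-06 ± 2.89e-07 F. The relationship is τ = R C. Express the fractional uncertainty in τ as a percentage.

For a monomial τ ∝ R, C, fractional errors add in quadrature:
  (1·δR/R)² = (1×0.0249)² = 0.000619;  (1·δC/C)² = (1×0.0860)² = 0.00740
δτ/τ = √(0.00802) = 0.0896

8.96%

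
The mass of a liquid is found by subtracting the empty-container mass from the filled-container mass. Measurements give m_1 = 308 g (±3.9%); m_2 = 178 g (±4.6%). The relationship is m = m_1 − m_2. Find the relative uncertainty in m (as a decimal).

For a sum/difference, combine absolute errors in quadrature:
  (δm_1)² = 144;  (δm_2)² = 67.0
δm = √(211) = 14.5 g
m = 130 g, so δm/m = 14.5/130 = 0.112.

0.112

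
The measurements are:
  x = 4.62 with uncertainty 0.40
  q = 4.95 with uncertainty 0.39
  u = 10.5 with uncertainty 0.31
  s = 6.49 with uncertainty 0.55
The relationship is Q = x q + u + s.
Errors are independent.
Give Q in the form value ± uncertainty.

39.9 ± 2.75

Let p = x·q = 22.9. δp/p = √((1·δx/x)² + (1·δq/q)²) = √(0.00750 + 0.00621) = 0.117, so δp = 2.68.
Q = p + u + s: δQ = √(δp² + δu² + δs²) = √(7.17 + 0.0961 + 0.303) = 2.75
Q = 39.9.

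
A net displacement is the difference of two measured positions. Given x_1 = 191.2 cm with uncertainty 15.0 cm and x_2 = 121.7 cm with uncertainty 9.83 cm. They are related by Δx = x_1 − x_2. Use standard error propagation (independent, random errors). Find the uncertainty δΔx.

Δx is a linear combination, so absolute uncertainties add in quadrature:
  (δx_1)² = 225;  (δx_2)² = 96.6
δΔx = √(322) = 17.9 cm

17.9 cm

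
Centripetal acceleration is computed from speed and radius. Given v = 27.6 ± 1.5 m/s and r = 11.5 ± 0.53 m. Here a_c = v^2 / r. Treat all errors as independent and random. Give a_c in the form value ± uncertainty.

66.2 ± 7.82 m/s^2

Products/powers → add relative errors in quadrature, weighted by exponent:
  (2·δv/v)² = (2×0.0543)² = 0.0118;  (-1·δr/r)² = (-1×0.0461)² = 0.00212
δa_c/a_c = √(0.0139) = 0.118
a_c = 66.2 m/s^2, so δa_c = 0.118 × 66.2 = 7.82 m/s^2.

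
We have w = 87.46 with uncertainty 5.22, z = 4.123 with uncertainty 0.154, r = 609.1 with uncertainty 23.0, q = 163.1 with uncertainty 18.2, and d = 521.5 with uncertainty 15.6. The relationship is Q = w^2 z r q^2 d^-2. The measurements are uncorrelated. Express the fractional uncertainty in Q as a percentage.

26.5%

Since Q is a product/quotient, work with relative uncertainties:
  (2·δw/w)² = (2×0.0597)² = 0.0142;  (1·δz/z)² = (1×0.0374)² = 0.00140;  (1·δr/r)² = (1×0.0378)² = 0.00143;  (2·δq/q)² = (2×0.112)² = 0.0498;  (-2·δd/d)² = (-2×0.0299)² = 0.00358
δQ/Q = √(0.0705) = 0.265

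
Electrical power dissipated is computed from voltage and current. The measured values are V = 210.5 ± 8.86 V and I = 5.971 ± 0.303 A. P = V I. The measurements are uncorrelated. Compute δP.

Relative error in a monomial: (δP/P)² = Σ (nᵢ · δxᵢ/xᵢ)².
  (1·δV/V)² = (1×0.0421)² = 0.00177;  (1·δI/I)² = (1×0.0507)² = 0.00258
δP/P = √(0.00435) = 0.0659
P = 1257 W, so δP = 0.0659 × 1257 = 82.9 W.

82.9 W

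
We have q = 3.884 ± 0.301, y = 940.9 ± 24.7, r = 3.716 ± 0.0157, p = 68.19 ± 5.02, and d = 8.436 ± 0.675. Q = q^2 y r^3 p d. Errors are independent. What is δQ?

8.03e+07

Q is a product of powers, so relative uncertainties combine in quadrature:
  (2·δq/q)² = (2×0.0775)² = 0.0240;  (1·δy/y)² = (1×0.0263)² = 0.000689;  (3·δr/r)² = (3×0.00422)² = 0.000161;  (1·δp/p)² = (1×0.0736)² = 0.00542;  (1·δd/d)² = (1×0.0800)² = 0.00640
δQ/Q = √(0.0367) = 0.192
Q = 4.19e+08, so δQ = 0.192 × 4.19e+08 = 8.03e+07.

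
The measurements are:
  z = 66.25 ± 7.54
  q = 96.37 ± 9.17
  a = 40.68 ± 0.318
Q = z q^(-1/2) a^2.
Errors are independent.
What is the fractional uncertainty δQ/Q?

0.124

Products/powers → add relative errors in quadrature, weighted by exponent:
  (1·δz/z)² = (1×0.114)² = 0.0130;  (−½·δq/q)² = (-0.5×0.0952)² = 0.00226;  (2·δa/a)² = (2×0.00782)² = 0.000244
δQ/Q = √(0.0155) = 0.124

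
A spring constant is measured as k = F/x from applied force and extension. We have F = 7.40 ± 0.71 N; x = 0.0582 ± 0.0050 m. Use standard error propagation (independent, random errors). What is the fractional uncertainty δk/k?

0.129

Since k is a product/quotient, work with relative uncertainties:
  (1·δF/F)² = (1×0.0959)² = 0.00921;  (-1·δx/x)² = (-1×0.0859)² = 0.00738
δk/k = √(0.0166) = 0.129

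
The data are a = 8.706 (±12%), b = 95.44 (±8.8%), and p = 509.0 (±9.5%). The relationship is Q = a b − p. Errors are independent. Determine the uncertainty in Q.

133

Let w = a·b = 830.9. δw/w = √((1·δa/a)² + (1·δb/b)²) = √(0.0144 + 0.00774) = 0.149, so δw = 124.
Q = w − p: δQ = √(δw² + δp²) = √(15300 + 2340) = 133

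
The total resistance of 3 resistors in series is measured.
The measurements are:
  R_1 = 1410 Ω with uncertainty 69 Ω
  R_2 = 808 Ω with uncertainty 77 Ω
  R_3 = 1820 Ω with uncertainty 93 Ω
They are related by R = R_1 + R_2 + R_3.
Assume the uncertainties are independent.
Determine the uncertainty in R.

For a sum/difference, combine absolute errors in quadrature:
  (δR_1)² = 4760;  (δR_2)² = 5930;  (δR_3)² = 8650
δR = √(19300) = 139 Ω

139 Ω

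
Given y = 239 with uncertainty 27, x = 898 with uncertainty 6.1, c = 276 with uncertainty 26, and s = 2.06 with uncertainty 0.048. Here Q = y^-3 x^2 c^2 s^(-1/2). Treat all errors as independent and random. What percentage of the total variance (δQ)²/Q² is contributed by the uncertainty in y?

76.2%

(δQ/Q)² = (-3·δy/y)² + (2·δx/x)² + (2·δc/c)² + (−½·δs/s)²
  y term: (-3×0.113)² = 0.115
  x term: (2×0.00679)² = 0.000185
  c term: (2×0.0942)² = 0.0355
  s term: (-0.5×0.0233)² = 0.000136
Total = 0.151. Share from y = 0.115/0.151 = 0.762.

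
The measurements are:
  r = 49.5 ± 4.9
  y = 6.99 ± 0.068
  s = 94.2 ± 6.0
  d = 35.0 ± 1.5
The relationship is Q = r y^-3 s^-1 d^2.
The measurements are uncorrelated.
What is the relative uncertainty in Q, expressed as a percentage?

14.9%

Q is a product of powers, so relative uncertainties combine in quadrature:
  (1·δr/r)² = (1×0.0990)² = 0.00980;  (-3·δy/y)² = (-3×0.00973)² = 0.000852;  (-1·δs/s)² = (-1×0.0637)² = 0.00406;  (2·δd/d)² = (2×0.0429)² = 0.00735
δQ/Q = √(0.0221) = 0.149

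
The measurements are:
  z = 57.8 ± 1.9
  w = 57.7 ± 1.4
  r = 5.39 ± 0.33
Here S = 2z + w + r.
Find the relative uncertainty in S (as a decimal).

S is a linear combination, so absolute uncertainties add in quadrature:
  (2·δz)² = 14.4;  (δw)² = 1.96;  (δr)² = 0.109
δS = √(16.5) = 4.06
S = 179, so δS/S = 4.06/179 = 0.0227.

0.0227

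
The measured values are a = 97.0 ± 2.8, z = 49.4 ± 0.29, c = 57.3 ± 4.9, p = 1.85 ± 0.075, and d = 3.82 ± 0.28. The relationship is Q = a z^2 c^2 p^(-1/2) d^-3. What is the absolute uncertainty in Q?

2.88e+06

Relative error in a monomial: (δQ/Q)² = Σ (nᵢ · δxᵢ/xᵢ)².
  (1·δa/a)² = (1×0.0289)² = 0.000833;  (2·δz/z)² = (2×0.00587)² = 0.000138;  (2·δc/c)² = (2×0.0855)² = 0.0293;  (−½·δp/p)² = (-0.5×0.0405)² = 0.000411;  (-3·δd/d)² = (-3×0.0733)² = 0.0484
δQ/Q = √(0.0790) = 0.281
Q = 1.03e+07, so δQ = 0.281 × 1.03e+07 = 2.88e+06.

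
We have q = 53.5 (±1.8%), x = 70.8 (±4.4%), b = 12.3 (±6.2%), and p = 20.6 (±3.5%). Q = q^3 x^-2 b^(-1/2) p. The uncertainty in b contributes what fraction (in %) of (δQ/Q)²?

(δQ/Q)² = (3·δq/q)² + (-2·δx/x)² + (−½·δb/b)² + (1·δp/p)²
  q term: (3×0.0180)² = 0.00292
  x term: (-2×0.0440)² = 0.00774
  b term: (-0.5×0.0620)² = 0.000961
  p term: (1×0.0350)² = 0.00123
Total = 0.0128. Share from b = 0.000961/0.0128 = 0.0748.

7.48%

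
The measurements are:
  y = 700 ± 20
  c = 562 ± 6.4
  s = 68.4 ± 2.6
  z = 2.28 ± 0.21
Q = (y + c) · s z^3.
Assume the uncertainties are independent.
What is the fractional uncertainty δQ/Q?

0.279

Let u = y + c = 1260. δu = √(δy² + δc²) = √(400 + 41.0) = 21.0, so δu/u = 0.0166.
Q is then a monomial in u, s, z:
δQ/Q = √((δu/u)² + (1·δs/s)² + (3·δz/z)²) = √(0.000277 + 0.00144 + 0.0764) = 0.279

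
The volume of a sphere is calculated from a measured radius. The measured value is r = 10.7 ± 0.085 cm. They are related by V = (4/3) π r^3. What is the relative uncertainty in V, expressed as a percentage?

2.38%

V ∝ r^3, so δV/V = |3| · δr/r = 3 × 0.00794 = 0.0238.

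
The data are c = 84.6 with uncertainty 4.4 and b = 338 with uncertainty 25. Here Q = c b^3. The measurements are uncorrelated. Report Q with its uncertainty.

(3.27 ± 0.745) × 10^9

For a monomial Q ∝ c, b^3, fractional errors add in quadrature:
  (1·δc/c)² = (1×0.0520)² = 0.00270;  (3·δb/b)² = (3×0.0740)² = 0.0492
δQ/Q = √(0.0519) = 0.228
Q = 3.27e+09, so δQ = 0.228 × 3.27e+09 = 7.45e+08.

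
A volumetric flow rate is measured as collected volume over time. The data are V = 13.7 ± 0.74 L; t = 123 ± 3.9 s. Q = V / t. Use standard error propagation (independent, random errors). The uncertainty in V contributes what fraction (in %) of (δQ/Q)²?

(δQ/Q)² = (1·δV/V)² + (-1·δt/t)²
  V term: (1×0.0540)² = 0.00292
  t term: (-1×0.0317)² = 0.00101
Total = 0.00392. Share from V = 0.00292/0.00392 = 0.744.

74.4%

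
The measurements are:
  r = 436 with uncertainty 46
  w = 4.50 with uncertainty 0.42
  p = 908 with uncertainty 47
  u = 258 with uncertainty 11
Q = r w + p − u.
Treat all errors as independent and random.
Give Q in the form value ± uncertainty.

2610 ± 281

Let h = r·w = 1960. δh/h = √((1·δr/r)² + (1·δw/w)²) = √(0.0111 + 0.00871) = 0.141, so δh = 276.
Q = h + p − u: δQ = √(δh² + δp² + δu²) = √(76400 + 2210 + 121) = 281
Q = 2610.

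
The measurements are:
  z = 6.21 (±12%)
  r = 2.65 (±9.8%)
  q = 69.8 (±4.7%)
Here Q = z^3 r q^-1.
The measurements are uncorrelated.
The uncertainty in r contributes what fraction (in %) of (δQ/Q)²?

6.79%

(δQ/Q)² = (3·δz/z)² + (1·δr/r)² + (-1·δq/q)²
  z term: (3×0.120)² = 0.130
  r term: (1×0.0980)² = 0.00960
  q term: (-1×0.0470)² = 0.00221
Total = 0.141. Share from r = 0.00960/0.141 = 0.0679.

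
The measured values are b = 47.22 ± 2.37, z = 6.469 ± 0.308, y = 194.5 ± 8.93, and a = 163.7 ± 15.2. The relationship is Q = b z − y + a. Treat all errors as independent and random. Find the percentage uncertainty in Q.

Let p = b·z = 305.5. δp/p = √((1·δb/b)² + (1·δz/z)²) = √(0.00252 + 0.00227) = 0.0692, so δp = 21.1.
Q = p − y + a: δQ = √(δp² + δy² + δa²) = √(447 + 79.7 + 231) = 27.5
Q = 274.7, so δQ/Q = 27.5/274.7 = 0.100.

10.0%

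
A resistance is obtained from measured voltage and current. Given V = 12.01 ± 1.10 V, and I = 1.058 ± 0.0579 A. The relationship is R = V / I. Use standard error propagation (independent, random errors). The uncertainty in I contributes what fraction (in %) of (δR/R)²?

26.3%

(δR/R)² = (1·δV/V)² + (-1·δI/I)²
  V term: (1×0.0916)² = 0.00839
  I term: (-1×0.0547)² = 0.00299
Total = 0.0114. Share from I = 0.00299/0.0114 = 0.263.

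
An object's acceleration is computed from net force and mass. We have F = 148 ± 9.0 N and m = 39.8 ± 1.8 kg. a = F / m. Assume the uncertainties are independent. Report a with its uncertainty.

3.72 ± 0.282 m/s^2

Since a is a product/quotient, work with relative uncertainties:
  (1·δF/F)² = (1×0.0608)² = 0.00370;  (-1·δm/m)² = (-1×0.0452)² = 0.00205
δa/a = √(0.00574) = 0.0758
a = 3.72 m/s^2, so δa = 0.0758 × 3.72 = 0.282 m/s^2.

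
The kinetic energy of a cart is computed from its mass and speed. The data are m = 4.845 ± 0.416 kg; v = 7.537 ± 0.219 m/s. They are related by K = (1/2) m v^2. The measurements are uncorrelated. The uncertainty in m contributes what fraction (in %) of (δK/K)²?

68.6%

(δK/K)² = (1·δm/m)² + (2·δv/v)²
  m term: (1×0.0859)² = 0.00737
  v term: (2×0.0291)² = 0.00338
Total = 0.0107. Share from m = 0.00737/0.0107 = 0.686.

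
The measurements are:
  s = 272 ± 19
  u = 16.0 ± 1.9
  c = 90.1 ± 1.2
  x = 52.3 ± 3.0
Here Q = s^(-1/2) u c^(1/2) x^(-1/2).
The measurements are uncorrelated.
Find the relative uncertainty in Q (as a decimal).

For a monomial Q ∝ s^(-1/2), u, c^(1/2), x^(-1/2), fractional errors add in quadrature:
  (−½·δs/s)² = (-0.5×0.0699)² = 0.00122;  (1·δu/u)² = (1×0.119)² = 0.0141;  (½·δc/c)² = (0.5×0.0133)² = 4.43e-05;  (−½·δx/x)² = (-0.5×0.0574)² = 0.000823
δQ/Q = √(0.0162) = 0.127

0.127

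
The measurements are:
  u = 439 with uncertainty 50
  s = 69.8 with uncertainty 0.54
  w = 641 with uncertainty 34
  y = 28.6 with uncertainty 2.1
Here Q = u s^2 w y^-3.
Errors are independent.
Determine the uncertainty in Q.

14900

Since Q is a product/quotient, work with relative uncertainties:
  (1·δu/u)² = (1×0.114)² = 0.0130;  (2·δs/s)² = (2×0.00774)² = 0.000239;  (1·δw/w)² = (1×0.0530)² = 0.00281;  (-3·δy/y)² = (-3×0.0734)² = 0.0485
δQ/Q = √(0.0645) = 0.254
Q = 58600, so δQ = 0.254 × 58600 = 14900.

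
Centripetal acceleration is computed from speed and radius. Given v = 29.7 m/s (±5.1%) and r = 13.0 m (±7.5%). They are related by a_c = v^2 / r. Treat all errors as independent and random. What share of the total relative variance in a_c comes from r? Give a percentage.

35.1%

(δa_c/a_c)² = (2·δv/v)² + (-1·δr/r)²
  v term: (2×0.0510)² = 0.0104
  r term: (-1×0.0750)² = 0.00562
Total = 0.0160. Share from r = 0.00562/0.0160 = 0.351.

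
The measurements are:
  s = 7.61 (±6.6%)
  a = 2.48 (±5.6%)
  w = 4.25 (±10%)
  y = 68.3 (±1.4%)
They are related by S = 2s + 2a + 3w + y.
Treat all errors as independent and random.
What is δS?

1.90

For a sum/difference, combine absolute errors in quadrature:
  (2·δs)² = 1.01;  (2·δa)² = 0.0772;  (3·δw)² = 1.63;  (δy)² = 0.914
δS = √(3.63) = 1.90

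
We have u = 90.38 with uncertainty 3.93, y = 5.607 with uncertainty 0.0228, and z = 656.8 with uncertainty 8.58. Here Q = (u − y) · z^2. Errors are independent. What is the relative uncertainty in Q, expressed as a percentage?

Let w = u − y = 84.77. δw = √(δu² + δy²) = √(15.4 + 0.000520) = 3.93, so δw/w = 0.0464.
Q is then a monomial in w, z:
δQ/Q = √((δw/w)² + (2·δz/z)²) = √(0.00215 + 0.000683) = 0.0532

5.32%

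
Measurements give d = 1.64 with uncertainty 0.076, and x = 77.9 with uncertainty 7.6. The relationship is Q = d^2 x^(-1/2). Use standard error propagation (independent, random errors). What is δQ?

For a monomial Q ∝ d^2, x^(-1/2), fractional errors add in quadrature:
  (2·δd/d)² = (2×0.0463)² = 0.00859;  (−½·δx/x)² = (-0.5×0.0976)² = 0.00238
δQ/Q = √(0.0110) = 0.105
Q = 0.305, so δQ = 0.105 × 0.305 = 0.0319.

0.0319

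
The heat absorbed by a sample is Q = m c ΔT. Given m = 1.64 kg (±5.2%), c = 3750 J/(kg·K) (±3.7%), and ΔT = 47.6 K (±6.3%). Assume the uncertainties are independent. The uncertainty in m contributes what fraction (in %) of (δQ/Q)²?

(δQ/Q)² = (1·δm/m)² + (1·δc/c)² + (1·δΔT/ΔT)²
  m term: (1×0.0520)² = 0.00270
  c term: (1×0.0370)² = 0.00137
  ΔT term: (1×0.0630)² = 0.00397
Total = 0.00804. Share from m = 0.00270/0.00804 = 0.336.

33.6%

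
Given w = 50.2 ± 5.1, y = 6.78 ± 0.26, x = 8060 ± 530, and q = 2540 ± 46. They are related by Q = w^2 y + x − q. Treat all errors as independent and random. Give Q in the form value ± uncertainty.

Let p = w^2·y = 17100. δp/p = √((2·δw/w)² + (1·δy/y)²) = √(0.0413 + 0.00147) = 0.207, so δp = 3530.
Q = p + x − q: δQ = √(δp² + δx² + δq²) = √(1.25e+07 + 2.81e+05 + 2120) = 3570
Q = 22600.

22600 ± 3570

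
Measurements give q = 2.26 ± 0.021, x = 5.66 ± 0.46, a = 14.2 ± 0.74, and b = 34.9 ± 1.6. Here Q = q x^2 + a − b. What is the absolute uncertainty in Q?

11.9

Let p = q·x^2 = 72.4. δp/p = √((1·δq/q)² + (2·δx/x)²) = √(8.63e-05 + 0.0264) = 0.163, so δp = 11.8.
Q = p + a − b: δQ = √(δp² + δa² + δb²) = √(139 + 0.548 + 2.56) = 11.9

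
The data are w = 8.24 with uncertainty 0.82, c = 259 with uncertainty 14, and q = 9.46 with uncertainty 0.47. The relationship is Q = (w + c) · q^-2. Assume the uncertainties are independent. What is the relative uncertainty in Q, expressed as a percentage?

11.2%

Let u = w + c = 267. δu = √(δw² + δc²) = √(0.672 + 196) = 14.0, so δu/u = 0.0525.
Q is then a monomial in u, q:
δQ/Q = √((δu/u)² + (-2·δq/q)²) = √(0.00275 + 0.00987) = 0.112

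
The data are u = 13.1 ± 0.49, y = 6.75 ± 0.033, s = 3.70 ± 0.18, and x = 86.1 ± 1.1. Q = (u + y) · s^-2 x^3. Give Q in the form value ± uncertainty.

Let w = u + y = 19.9. δw = √(δu² + δy²) = √(0.240 + 0.00109) = 0.491, so δw/w = 0.0247.
Q is then a monomial in w, s, x:
δQ/Q = √((δw/w)² + (-2·δs/s)² + (3·δx/x)²) = √(0.000612 + 0.00947 + 0.00147) = 0.107
Q = 9.25e+05, so δQ = 0.107 × 9.25e+05 = 99500.

(9.25 ± 0.995) × 10^5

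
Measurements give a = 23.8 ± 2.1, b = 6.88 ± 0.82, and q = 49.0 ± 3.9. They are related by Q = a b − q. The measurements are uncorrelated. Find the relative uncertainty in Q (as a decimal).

0.214

Let p = a·b = 164. δp/p = √((1·δa/a)² + (1·δb/b)²) = √(0.00779 + 0.0142) = 0.148, so δp = 24.3.
Q = p − q: δQ = √(δp² + δq²) = √(590 + 15.2) = 24.6
Q = 115, so δQ/Q = 24.6/115 = 0.214.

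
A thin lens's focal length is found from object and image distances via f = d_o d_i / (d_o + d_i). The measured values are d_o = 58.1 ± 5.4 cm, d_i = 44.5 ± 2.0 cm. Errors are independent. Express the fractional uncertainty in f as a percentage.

∂f/∂d_o = (d_i/(d_o+d_i))² = 0.188;  ∂f/∂d_i = (d_o/(d_o+d_i))² = 0.321
δf = √((∂f/∂d_o · δd_o)² + (∂f/∂d_i · δd_i)²) = √(1.03 + 0.411) = 1.20 cm
f = 25.2 cm, so δf/f = 1.20/25.2 = 0.0477.

4.77%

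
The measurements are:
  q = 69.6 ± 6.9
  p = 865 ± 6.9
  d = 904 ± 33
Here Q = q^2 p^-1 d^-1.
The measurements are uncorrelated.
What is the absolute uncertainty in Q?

Each factor contributes (exponent × relative error)² to (δQ/Q)²:
  (2·δq/q)² = (2×0.0991)² = 0.0393;  (-1·δp/p)² = (-1×0.00798)² = 6.36e-05;  (-1·δd/d)² = (-1×0.0365)² = 0.00133
δQ/Q = √(0.0407) = 0.202
Q = 0.00619, so δQ = 0.202 × 0.00619 = 0.00125.

0.00125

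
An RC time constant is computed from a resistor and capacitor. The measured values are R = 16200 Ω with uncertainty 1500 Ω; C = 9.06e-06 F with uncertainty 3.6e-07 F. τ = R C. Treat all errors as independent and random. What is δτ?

Each factor contributes (exponent × relative error)² to (δτ/τ)²:
  (1·δR/R)² = (1×0.0926)² = 0.00857;  (1·δC/C)² = (1×0.0397)² = 0.00158
δτ/τ = √(0.0102) = 0.101
τ = 0.147 s, so δτ = 0.101 × 0.147 = 0.0148 s.

0.0148 s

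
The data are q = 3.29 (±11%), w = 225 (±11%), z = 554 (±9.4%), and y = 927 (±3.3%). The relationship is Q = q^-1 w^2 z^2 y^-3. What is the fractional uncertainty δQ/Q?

0.325

Products/powers → add relative errors in quadrature, weighted by exponent:
  (-1·δq/q)² = (-1×0.110)² = 0.0121;  (2·δw/w)² = (2×0.110)² = 0.0484;  (2·δz/z)² = (2×0.0940)² = 0.0353;  (-3·δy/y)² = (-3×0.0330)² = 0.00980
δQ/Q = √(0.106) = 0.325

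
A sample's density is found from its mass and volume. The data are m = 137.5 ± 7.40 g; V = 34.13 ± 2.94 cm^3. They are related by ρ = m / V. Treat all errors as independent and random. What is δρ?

ρ is a product of powers, so relative uncertainties combine in quadrature:
  (1·δm/m)² = (1×0.0538)² = 0.00290;  (-1·δV/V)² = (-1×0.0861)² = 0.00742
δρ/ρ = √(0.0103) = 0.102
ρ = 4.029 g/cm^3, so δρ = 0.102 × 4.029 = 0.409 g/cm^3.

0.409 g/cm^3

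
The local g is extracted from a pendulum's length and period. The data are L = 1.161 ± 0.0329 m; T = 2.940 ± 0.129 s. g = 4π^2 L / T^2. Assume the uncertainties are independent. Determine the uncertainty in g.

0.489 m/s^2

Since g is a product/quotient, work with relative uncertainties:
  (1·δL/L)² = (1×0.0283)² = 0.000803;  (-2·δT/T)² = (-2×0.0439)² = 0.00770
δg/g = √(0.00850) = 0.0922
g = 5.303 m/s^2, so δg = 0.0922 × 5.303 = 0.489 m/s^2.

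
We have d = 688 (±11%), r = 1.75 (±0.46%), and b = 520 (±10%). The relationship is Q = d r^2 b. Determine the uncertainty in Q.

1.63e+05

For a monomial Q ∝ d, r^2, b, fractional errors add in quadrature:
  (1·δd/d)² = (1×0.110)² = 0.0121;  (2·δr/r)² = (2×0.00460)² = 8.46e-05;  (1·δb/b)² = (1×0.100)² = 0.0100
δQ/Q = √(0.0222) = 0.149
Q = 1.1e+06, so δQ = 0.149 × 1.1e+06 = 1.63e+05.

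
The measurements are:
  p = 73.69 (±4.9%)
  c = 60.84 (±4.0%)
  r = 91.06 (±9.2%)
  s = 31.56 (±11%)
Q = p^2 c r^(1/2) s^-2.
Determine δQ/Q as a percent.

24.8%

Q is a product of powers, so relative uncertainties combine in quadrature:
  (2·δp/p)² = (2×0.0490)² = 0.00960;  (1·δc/c)² = (1×0.0400)² = 0.00160;  (½·δr/r)² = (0.5×0.0920)² = 0.00212;  (-2·δs/s)² = (-2×0.110)² = 0.0484
δQ/Q = √(0.0617) = 0.248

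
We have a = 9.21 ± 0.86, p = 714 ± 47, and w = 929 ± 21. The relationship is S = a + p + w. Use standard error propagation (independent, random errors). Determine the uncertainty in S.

Each term contributes (cᵢ δxᵢ)² to (δS)²:
  (δa)² = 0.740;  (δp)² = 2210;  (δw)² = 441
δS = √(2650) = 51.5

51.5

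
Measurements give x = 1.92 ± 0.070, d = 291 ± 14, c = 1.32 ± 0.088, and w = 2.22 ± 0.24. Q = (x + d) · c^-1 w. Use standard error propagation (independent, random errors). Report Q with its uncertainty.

493 ± 66.9

Let u = x + d = 293. δu = √(δx² + δd²) = √(0.00490 + 196) = 14.0, so δu/u = 0.0478.
Q is then a monomial in u, c, w:
δQ/Q = √((δu/u)² + (-1·δc/c)² + (1·δw/w)²) = √(0.00228 + 0.00444 + 0.0117) = 0.136
Q = 493, so δQ = 0.136 × 493 = 66.9.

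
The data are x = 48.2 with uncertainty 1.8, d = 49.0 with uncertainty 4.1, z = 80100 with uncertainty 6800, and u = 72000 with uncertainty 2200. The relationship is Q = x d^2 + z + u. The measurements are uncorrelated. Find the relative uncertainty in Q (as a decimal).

0.0787

Let p = x·d^2 = 1.16e+05. δp/p = √((1·δx/x)² + (2·δd/d)²) = √(0.00139 + 0.0280) = 0.171, so δp = 19800.
Q = p + z + u: δQ = √(δp² + δz² + δu²) = √(3.94e+08 + 4.62e+07 + 4.84e+06) = 21100
Q = 2.68e+05, so δQ/Q = 21100/2.68e+05 = 0.0787.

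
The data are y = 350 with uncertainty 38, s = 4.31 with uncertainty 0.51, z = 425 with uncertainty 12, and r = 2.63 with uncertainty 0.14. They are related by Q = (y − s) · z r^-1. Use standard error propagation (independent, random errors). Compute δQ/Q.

Let u = y − s = 346. δu = √(δy² + δs²) = √(1440 + 0.260) = 38.0, so δu/u = 0.110.
Q is then a monomial in u, z, r:
δQ/Q = √((δu/u)² + (1·δz/z)² + (-1·δr/r)²) = √(0.0121 + 0.000797 + 0.00283) = 0.125

0.125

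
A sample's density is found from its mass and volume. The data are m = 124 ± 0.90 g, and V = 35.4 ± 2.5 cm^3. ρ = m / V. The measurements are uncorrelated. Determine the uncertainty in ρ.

0.249 g/cm^3

Products/powers → add relative errors in quadrature, weighted by exponent:
  (1·δm/m)² = (1×0.00726)² = 5.27e-05;  (-1·δV/V)² = (-1×0.0706)² = 0.00499
δρ/ρ = √(0.00504) = 0.0710
ρ = 3.50 g/cm^3, so δρ = 0.0710 × 3.50 = 0.249 g/cm^3.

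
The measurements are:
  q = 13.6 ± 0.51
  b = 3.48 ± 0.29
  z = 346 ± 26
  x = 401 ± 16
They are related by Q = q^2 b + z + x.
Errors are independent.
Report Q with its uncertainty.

Let p = q^2·b = 644. δp/p = √((2·δq/q)² + (1·δb/b)²) = √(0.00562 + 0.00694) = 0.112, so δp = 72.2.
Q = p + z + x: δQ = √(δp² + δz² + δx²) = √(5210 + 676 + 256) = 78.4
Q = 1390.

1390 ± 78.4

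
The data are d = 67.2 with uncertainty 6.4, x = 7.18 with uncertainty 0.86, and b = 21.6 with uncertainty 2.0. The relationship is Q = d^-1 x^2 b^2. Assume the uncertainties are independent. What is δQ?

114

Q is a product of powers, so relative uncertainties combine in quadrature:
  (-1·δd/d)² = (-1×0.0952)² = 0.00907;  (2·δx/x)² = (2×0.120)² = 0.0574;  (2·δb/b)² = (2×0.0926)² = 0.0343
δQ/Q = √(0.101) = 0.317
Q = 358, so δQ = 0.317 × 358 = 114.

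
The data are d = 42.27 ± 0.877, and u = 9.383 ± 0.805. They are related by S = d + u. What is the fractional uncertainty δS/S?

0.0230

For a sum/difference, combine absolute errors in quadrature:
  (δd)² = 0.769;  (δu)² = 0.648
δS = √(1.42) = 1.19
S = 51.65, so δS/S = 1.19/51.65 = 0.0230.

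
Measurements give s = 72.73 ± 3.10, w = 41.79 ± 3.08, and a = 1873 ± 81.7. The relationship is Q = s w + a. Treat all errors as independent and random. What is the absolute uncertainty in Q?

271

Let p = s·w = 3039. δp/p = √((1·δs/s)² + (1·δw/w)²) = √(0.00182 + 0.00543) = 0.0851, so δp = 259.
Q = p + a: δQ = √(δp² + δa²) = √(67000 + 6670) = 271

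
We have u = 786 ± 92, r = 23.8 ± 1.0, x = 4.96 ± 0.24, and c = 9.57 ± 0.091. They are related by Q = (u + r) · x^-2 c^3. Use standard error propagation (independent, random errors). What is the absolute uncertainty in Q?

Let w = u + r = 810. δw = √(δu² + δr²) = √(8460 + 1.00) = 92.0, so δw/w = 0.114.
Q is then a monomial in w, x, c:
δQ/Q = √((δw/w)² + (-2·δx/x)² + (3·δc/c)²) = √(0.0129 + 0.00937 + 0.000814) = 0.152
Q = 28900, so δQ = 0.152 × 28900 = 4380.

4380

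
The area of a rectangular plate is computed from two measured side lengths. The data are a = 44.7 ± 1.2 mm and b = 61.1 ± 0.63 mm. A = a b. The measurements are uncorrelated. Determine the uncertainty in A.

A is a product of powers, so relative uncertainties combine in quadrature:
  (1·δa/a)² = (1×0.0268)² = 0.000721;  (1·δb/b)² = (1×0.0103)² = 0.000106
δA/A = √(0.000827) = 0.0288
A = 2730 mm^2, so δA = 0.0288 × 2730 = 78.5 mm^2.

78.5 mm^2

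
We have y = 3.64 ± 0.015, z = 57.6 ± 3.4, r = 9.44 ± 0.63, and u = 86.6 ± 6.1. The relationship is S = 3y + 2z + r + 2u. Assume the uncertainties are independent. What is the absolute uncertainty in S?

14.0

Absolute uncertainties add in quadrature for a linear combination:
  (3·δy)² = 0.00202;  (2·δz)² = 46.2;  (δr)² = 0.397;  (2·δu)² = 149
δS = √(195) = 14.0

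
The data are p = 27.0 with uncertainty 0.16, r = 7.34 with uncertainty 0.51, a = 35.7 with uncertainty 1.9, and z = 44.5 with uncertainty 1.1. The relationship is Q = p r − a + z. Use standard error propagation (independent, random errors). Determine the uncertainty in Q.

14.0

Let w = p·r = 198. δw/w = √((1·δp/p)² + (1·δr/r)²) = √(3.51e-05 + 0.00483) = 0.0697, so δw = 13.8.
Q = w − a + z: δQ = √(δw² + δa² + δz²) = √(191 + 3.61 + 1.21) = 14.0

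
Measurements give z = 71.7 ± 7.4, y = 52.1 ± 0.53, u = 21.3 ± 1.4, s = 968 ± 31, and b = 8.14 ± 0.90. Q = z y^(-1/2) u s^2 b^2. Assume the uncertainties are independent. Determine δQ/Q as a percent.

26.1%

Each factor contributes (exponent × relative error)² to (δQ/Q)²:
  (1·δz/z)² = (1×0.103)² = 0.0107;  (−½·δy/y)² = (-0.5×0.0102)² = 2.59e-05;  (1·δu/u)² = (1×0.0657)² = 0.00432;  (2·δs/s)² = (2×0.0320)² = 0.00410;  (2·δb/b)² = (2×0.111)² = 0.0489
δQ/Q = √(0.0680) = 0.261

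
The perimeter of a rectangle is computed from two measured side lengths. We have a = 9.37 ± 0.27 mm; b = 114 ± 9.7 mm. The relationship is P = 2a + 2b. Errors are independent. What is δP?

Sums and differences: (δP)² = Σ (cᵢ δxᵢ)².
  (2·δa)² = 0.292;  (2·δb)² = 376
δP = √(377) = 19.4 mm

19.4 mm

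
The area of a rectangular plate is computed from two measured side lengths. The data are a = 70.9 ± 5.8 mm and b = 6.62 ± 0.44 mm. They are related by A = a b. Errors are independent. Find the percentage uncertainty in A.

A is a product of powers, so relative uncertainties combine in quadrature:
  (1·δa/a)² = (1×0.0818)² = 0.00669;  (1·δb/b)² = (1×0.0665)² = 0.00442
δA/A = √(0.0111) = 0.105

10.5%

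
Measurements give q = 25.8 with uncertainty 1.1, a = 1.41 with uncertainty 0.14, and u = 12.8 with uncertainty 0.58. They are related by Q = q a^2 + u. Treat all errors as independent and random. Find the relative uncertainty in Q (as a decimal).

0.163

Let p = q·a^2 = 51.3. δp/p = √((1·δq/q)² + (2·δa/a)²) = √(0.00182 + 0.0394) = 0.203, so δp = 10.4.
Q = p + u: δQ = √(δp² + δu²) = √(109 + 0.336) = 10.4
Q = 64.1, so δQ/Q = 10.4/64.1 = 0.163.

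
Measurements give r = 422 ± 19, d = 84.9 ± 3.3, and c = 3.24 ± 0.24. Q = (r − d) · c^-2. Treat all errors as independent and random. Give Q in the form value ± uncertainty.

32.1 ± 5.10

Let u = r − d = 337. δu = √(δr² + δd²) = √(361 + 10.9) = 19.3, so δu/u = 0.0572.
Q is then a monomial in u, c:
δQ/Q = √((δu/u)² + (-2·δc/c)²) = √(0.00327 + 0.0219) = 0.159
Q = 32.1, so δQ = 0.159 × 32.1 = 5.10.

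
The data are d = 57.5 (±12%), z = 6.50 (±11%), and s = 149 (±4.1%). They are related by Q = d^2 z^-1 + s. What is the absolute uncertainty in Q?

134

Let p = d^2·z^-1 = 509. δp/p = √((2·δd/d)² + (-1·δz/z)²) = √(0.0576 + 0.0121) = 0.264, so δp = 134.
Q = p + s: δQ = √(δp² + δs²) = √(18000 + 37.3) = 134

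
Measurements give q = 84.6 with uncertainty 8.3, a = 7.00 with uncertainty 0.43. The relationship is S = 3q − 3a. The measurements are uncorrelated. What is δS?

24.9

For a sum/difference, combine absolute errors in quadrature:
  (3·δq)² = 620;  (3·δa)² = 1.66
δS = √(622) = 24.9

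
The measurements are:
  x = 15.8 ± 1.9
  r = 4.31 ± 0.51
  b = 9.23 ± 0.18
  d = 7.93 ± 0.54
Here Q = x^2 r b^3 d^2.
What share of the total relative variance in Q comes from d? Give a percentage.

19.8%

(δQ/Q)² = (2·δx/x)² + (1·δr/r)² + (3·δb/b)² + (2·δd/d)²
  x term: (2×0.120)² = 0.0578
  r term: (1×0.118)² = 0.0140
  b term: (3×0.0195)² = 0.00342
  d term: (2×0.0681)² = 0.0185
Total = 0.0938. Share from d = 0.0185/0.0938 = 0.198.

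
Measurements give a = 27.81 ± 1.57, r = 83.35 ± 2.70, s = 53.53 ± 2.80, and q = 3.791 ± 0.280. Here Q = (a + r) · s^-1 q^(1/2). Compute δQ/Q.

Let u = a + r = 111.2. δu = √(δa² + δr²) = √(2.46 + 7.29) = 3.12, so δu/u = 0.0281.
Q is then a monomial in u, s, q:
δQ/Q = √((δu/u)² + (-1·δs/s)² + (½·δq/q)²) = √(0.000789 + 0.00274 + 0.00136) = 0.0699

0.0699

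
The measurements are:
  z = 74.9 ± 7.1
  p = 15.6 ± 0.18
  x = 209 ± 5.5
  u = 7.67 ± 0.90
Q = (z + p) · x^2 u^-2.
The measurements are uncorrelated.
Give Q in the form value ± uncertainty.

67200 ± 17000

Let w = z + p = 90.5. δw = √(δz² + δp²) = √(50.4 + 0.0324) = 7.10, so δw/w = 0.0785.
Q is then a monomial in w, x, u:
δQ/Q = √((δw/w)² + (2·δx/x)² + (-2·δu/u)²) = √(0.00616 + 0.00277 + 0.0551) = 0.253
Q = 67200, so δQ = 0.253 × 67200 = 17000.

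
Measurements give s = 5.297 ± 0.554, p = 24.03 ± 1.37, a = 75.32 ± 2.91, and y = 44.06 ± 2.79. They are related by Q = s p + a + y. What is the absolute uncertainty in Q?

Let w = s·p = 127.3. δw/w = √((1·δs/s)² + (1·δp/p)²) = √(0.0109 + 0.00325) = 0.119, so δw = 15.2.
Q = w + a + y: δQ = √(δw² + δa² + δy²) = √(230 + 8.47 + 7.78) = 15.7

15.7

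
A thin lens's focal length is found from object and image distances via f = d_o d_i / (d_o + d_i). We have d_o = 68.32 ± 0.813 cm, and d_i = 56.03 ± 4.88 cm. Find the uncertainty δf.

1.48 cm

∂f/∂d_o = (d_i/(d_o+d_i))² = 0.203;  ∂f/∂d_i = (d_o/(d_o+d_i))² = 0.302
δf = √((∂f/∂d_o · δd_o)² + (∂f/∂d_i · δd_i)²) = √(0.0272 + 2.17) = 1.48 cm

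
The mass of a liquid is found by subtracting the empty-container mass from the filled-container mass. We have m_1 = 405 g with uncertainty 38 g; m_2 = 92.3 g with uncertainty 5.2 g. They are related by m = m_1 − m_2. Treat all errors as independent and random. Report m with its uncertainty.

Sums and differences: (δm)² = Σ (cᵢ δxᵢ)².
  (δm_1)² = 1440;  (δm_2)² = 27.0
δm = √(1470) = 38.4 g
m = 313 g.

313 ± 38.4 g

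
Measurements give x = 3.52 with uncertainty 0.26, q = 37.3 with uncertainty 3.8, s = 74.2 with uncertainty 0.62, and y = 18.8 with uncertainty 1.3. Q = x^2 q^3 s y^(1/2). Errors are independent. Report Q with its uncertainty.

(2.07 ± 0.706) × 10^8

Products/powers → add relative errors in quadrature, weighted by exponent:
  (2·δx/x)² = (2×0.0739)² = 0.0218;  (3·δq/q)² = (3×0.102)² = 0.0934;  (1·δs/s)² = (1×0.00836)² = 6.98e-05;  (½·δy/y)² = (0.5×0.0691)² = 0.00120
δQ/Q = √(0.116) = 0.341
Q = 2.07e+08, so δQ = 0.341 × 2.07e+08 = 7.06e+07.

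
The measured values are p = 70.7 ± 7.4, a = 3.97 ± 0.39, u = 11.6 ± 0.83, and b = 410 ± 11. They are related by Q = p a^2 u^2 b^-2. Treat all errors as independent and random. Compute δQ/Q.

For a monomial Q ∝ p, a^2, u^2, b^-2, fractional errors add in quadrature:
  (1·δp/p)² = (1×0.105)² = 0.0110;  (2·δa/a)² = (2×0.0982)² = 0.0386;  (2·δu/u)² = (2×0.0716)² = 0.0205;  (-2·δb/b)² = (-2×0.0268)² = 0.00288
δQ/Q = √(0.0729) = 0.270

0.270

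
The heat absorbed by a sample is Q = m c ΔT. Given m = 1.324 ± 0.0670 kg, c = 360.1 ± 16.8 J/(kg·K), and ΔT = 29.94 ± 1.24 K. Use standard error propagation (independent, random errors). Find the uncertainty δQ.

1150 J

Since Q is a product/quotient, work with relative uncertainties:
  (1·δm/m)² = (1×0.0506)² = 0.00256;  (1·δc/c)² = (1×0.0467)² = 0.00218;  (1·δΔT/ΔT)² = (1×0.0414)² = 0.00172
δQ/Q = √(0.00645) = 0.0803
Q = 14270 J, so δQ = 0.0803 × 14270 = 1150 J.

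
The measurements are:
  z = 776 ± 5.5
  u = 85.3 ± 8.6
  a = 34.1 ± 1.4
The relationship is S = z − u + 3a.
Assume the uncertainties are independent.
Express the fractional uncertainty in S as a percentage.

Sums and differences: (δS)² = Σ (cᵢ δxᵢ)².
  (δz)² = 30.2;  (δu)² = 74.0;  (3·δa)² = 17.6
δS = √(122) = 11.0
S = 793, so δS/S = 11.0/793 = 0.0139.

1.39%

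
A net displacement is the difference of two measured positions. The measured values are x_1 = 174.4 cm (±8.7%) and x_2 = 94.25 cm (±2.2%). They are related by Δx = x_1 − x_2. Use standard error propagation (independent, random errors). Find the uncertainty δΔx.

Δx is a linear combination, so absolute uncertainties add in quadrature:
  (δx_1)² = 230;  (δx_2)² = 4.30
δΔx = √(235) = 15.3 cm

15.3 cm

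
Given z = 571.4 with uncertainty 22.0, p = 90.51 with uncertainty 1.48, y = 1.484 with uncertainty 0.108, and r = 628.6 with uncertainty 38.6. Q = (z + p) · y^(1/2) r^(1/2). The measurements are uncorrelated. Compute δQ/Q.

0.0581

Let u = z + p = 661.9. δu = √(δz² + δp²) = √(484 + 2.19) = 22.0, so δu/u = 0.0333.
Q is then a monomial in u, y, r:
δQ/Q = √((δu/u)² + (½·δy/y)² + (½·δr/r)²) = √(0.00111 + 0.00132 + 0.000943) = 0.0581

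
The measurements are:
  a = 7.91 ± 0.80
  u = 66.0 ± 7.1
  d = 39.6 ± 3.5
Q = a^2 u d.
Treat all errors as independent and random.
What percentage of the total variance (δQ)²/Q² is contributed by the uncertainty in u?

19.2%

(δQ/Q)² = (2·δa/a)² + (1·δu/u)² + (1·δd/d)²
  a term: (2×0.101)² = 0.0409
  u term: (1×0.108)² = 0.0116
  d term: (1×0.0884)² = 0.00781
Total = 0.0603. Share from u = 0.0116/0.0603 = 0.192.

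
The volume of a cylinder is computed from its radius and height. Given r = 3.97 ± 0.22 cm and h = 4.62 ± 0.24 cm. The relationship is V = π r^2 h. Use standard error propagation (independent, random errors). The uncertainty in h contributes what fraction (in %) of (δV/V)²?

(δV/V)² = (2·δr/r)² + (1·δh/h)²
  r term: (2×0.0554)² = 0.0123
  h term: (1×0.0519)² = 0.00270
Total = 0.0150. Share from h = 0.00270/0.0150 = 0.180.

18.0%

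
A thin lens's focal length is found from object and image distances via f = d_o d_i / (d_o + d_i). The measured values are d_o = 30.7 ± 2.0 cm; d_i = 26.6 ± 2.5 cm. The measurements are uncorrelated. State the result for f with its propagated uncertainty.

14.3 ± 0.837 cm

∂f/∂d_o = (d_i/(d_o+d_i))² = 0.216;  ∂f/∂d_i = (d_o/(d_o+d_i))² = 0.287
δf = √((∂f/∂d_o · δd_o)² + (∂f/∂d_i · δd_i)²) = √(0.186 + 0.515) = 0.837 cm
f = 14.3 cm.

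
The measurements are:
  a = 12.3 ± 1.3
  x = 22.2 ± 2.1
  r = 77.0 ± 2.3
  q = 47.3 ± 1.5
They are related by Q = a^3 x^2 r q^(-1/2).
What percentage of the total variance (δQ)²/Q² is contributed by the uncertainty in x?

26.0%

(δQ/Q)² = (3·δa/a)² + (2·δx/x)² + (1·δr/r)² + (−½·δq/q)²
  a term: (3×0.106)² = 0.101
  x term: (2×0.0946)² = 0.0358
  r term: (1×0.0299)² = 0.000892
  q term: (-0.5×0.0317)² = 0.000251
Total = 0.137. Share from x = 0.0358/0.137 = 0.260.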